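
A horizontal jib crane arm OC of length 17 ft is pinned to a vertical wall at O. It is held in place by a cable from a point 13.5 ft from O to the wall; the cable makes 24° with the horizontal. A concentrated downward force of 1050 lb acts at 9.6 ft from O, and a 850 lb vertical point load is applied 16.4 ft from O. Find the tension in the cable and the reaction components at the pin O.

T = 4374 lb, O_x = 3996 lb, O_y = 120.7 lb

ΣM about O: T·sin24°·13.5 − 1050·9.6 − 850·16.4 = 0 → T = 24020/(13.5·0.406737) = 4374.47 ≈ 4374 lb.
ΣF_x = 0: O_x − T·cos24° = 0 → O_x = 4374.47 × 0.913545 = 3996 lb.
ΣF_y = 0: O_y + T·sin24° − 1050 − 850 = 0 → O_y = 1900 − 4374.47 × 0.406737 = 120.7 lb.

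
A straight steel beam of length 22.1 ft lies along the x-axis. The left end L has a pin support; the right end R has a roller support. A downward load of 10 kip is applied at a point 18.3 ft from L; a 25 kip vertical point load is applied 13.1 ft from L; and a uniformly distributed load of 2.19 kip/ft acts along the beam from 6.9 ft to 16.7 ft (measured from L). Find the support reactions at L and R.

Resultant of the distributed load: 2.19 × 9.8 = 21.462 kip at 11.8 ft from L.
Taking moments about L: R_y·22.1 − 10·18.3 − 25·13.1 − (2.19·9.8)·11.8 = 0 → R_y = 763.7516/22.1 = 34.5589 ≈ 34.56 kip.
ΣF_y = 0: L_y + 34.5589 − 10 − 25 − 2.19·9.8 = 0 → L_y = 21.90 kip.
ΣF_x = 0: no horizontal applied forces, so L_x = 0.

L_x = 0, L_y = 21.90 kip, R_y = 34.56 kip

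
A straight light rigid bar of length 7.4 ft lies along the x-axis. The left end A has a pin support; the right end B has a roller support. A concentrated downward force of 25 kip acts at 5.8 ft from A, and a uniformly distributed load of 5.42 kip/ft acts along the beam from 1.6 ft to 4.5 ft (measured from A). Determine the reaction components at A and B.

A_x = 0, A_y = 14.65 kip, B_y = 26.07 kip

Resultant of the distributed load: 5.42 × 2.9 = 15.718 kip at 3.05 ft from A.
ΣM about A: B_y·7.4 − 25·5.8 − (5.42·2.9)·3.05 = 0 → B_y = 192.9399/7.4 = 26.073 ≈ 26.07 kip.
ΣF_y = 0: A_y + 26.073 − 25 − 5.42·2.9 = 0 → A_y = 14.65 kip.
ΣF_x = 0: no horizontal applied forces, so A_x = 0.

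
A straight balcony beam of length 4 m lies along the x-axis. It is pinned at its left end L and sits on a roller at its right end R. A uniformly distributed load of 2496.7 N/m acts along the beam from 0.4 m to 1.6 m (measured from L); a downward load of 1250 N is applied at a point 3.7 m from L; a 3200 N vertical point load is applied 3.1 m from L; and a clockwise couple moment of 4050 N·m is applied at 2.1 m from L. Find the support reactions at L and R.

L_x = 0, L_y = 2048 N, R_y = 5398 N

Resultant of the distributed load: 2496.7 × 1.2 = 2996.04 N at 1 m from L.
Taking moments about L: R_y·4 − (2496.7·1.2)·1 − 1250·3.7 − 3200·3.1 − 4050 = 0 → R_y = 21591.04/4 = 5397.76 ≈ 5398 N.
ΣF_y = 0: L_y + 5397.76 − 2496.7·1.2 − 1250 − 3200 = 0 → L_y = 2048 N.
ΣF_x = 0: no horizontal applied forces, so L_x = 0.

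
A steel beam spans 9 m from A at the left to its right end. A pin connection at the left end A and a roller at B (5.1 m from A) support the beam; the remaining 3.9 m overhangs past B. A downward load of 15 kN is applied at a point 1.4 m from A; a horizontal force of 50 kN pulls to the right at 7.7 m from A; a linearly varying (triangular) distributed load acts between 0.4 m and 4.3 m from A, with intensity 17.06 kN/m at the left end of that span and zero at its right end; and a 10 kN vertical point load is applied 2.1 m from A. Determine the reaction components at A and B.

A_x = -50.00 kN, A_y = 38.94 kN, B_y = 19.32 kN

Resultant of the triangular load: ½ × 17.06 × 3.9 = 33.267 kN, acting at 1.7 m from A (one-third of the span from the peak).
ΣM about A: B_y·5.1 − 15·1.4 − (½·17.06·3.9)·1.7 − 10·2.1 = 0 → B_y = 98.5539/5.1 = 19.3243 ≈ 19.32 kN.
ΣF_y = 0: A_y + 19.3243 − 15 − ½·17.06·3.9 − 10 = 0 → A_y = 38.94 kN.
ΣF_x = 0: A_x + 50 = 0 → A_x = -50.00 kN.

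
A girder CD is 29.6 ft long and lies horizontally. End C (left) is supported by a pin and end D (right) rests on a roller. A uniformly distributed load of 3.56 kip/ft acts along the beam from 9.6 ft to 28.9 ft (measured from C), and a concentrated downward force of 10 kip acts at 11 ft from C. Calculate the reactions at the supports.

Resultant of the distributed load: 3.56 × 19.3 = 68.708 kip at 19.25 ft from C.
Moments about C: D_y·29.6 − (3.56·19.3)·19.25 − 10·11 = 0 → D_y = 1432.629/29.6 = 48.3996 ≈ 48.40 kip.
ΣF_y = 0: C_y + 48.3996 − 3.56·19.3 − 10 = 0 → C_y = 30.31 kip.
ΣF_x = 0: no horizontal applied forces, so C_x = 0.

C_x = 0, C_y = 30.31 kip, D_y = 48.40 kip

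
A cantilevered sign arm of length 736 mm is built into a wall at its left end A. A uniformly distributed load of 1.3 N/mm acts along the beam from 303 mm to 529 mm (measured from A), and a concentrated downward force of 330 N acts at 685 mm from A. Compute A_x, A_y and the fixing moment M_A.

Resultant of the distributed load: 1.3 × 226 = 293.8 N at 416 mm from A.
ΣF_x = 0: A_x = 0.
ΣF_y = 0: A_y − 1.3·226 − 330 = 0 → A_y = 623.8 N.
ΣM about A: M_A − (1.3·226)·416 − 330·685 = 0 → M_A = 348300 N·mm.

A_x = 0, A_y = 623.8 N, M_A = 348300 N·mm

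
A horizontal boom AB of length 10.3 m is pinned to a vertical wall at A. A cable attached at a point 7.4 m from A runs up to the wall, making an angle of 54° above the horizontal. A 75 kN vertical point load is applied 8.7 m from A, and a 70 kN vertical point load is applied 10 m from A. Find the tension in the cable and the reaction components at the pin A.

T = 225.9 kN, A_x = 132.8 kN, A_y = -37.77 kN

ΣM about A: T·sin54°·7.4 − 75·8.7 − 70·10 = 0 → T = 1352.5/(7.4·0.809017) = 225.916 ≈ 225.9 kN.
ΣF_x = 0: A_x − T·cos54° = 0 → A_x = 225.916 × 0.587785 = 132.8 kN.
ΣF_y = 0: A_y + T·sin54° − 75 − 70 = 0 → A_y = 145 − 225.916 × 0.809017 = -37.77 kN.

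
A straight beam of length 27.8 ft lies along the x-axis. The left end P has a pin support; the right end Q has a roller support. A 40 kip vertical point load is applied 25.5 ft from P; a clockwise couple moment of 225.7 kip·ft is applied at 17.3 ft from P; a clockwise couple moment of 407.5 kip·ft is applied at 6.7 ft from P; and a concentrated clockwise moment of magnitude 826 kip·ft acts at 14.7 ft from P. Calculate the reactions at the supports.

P_x = 0, P_y = -49.18 kip, Q_y = 89.18 kip

Taking moments about P: Q_y·27.8 − 40·25.5 − 225.7 − 407.5 − 826 = 0 → Q_y = 2479.2/27.8 = 89.1799 ≈ 89.18 kip.
ΣF_y = 0: P_y + 89.1799 − 40 = 0 → P_y = -49.18 kip.
ΣF_x = 0: no horizontal applied forces, so P_x = 0.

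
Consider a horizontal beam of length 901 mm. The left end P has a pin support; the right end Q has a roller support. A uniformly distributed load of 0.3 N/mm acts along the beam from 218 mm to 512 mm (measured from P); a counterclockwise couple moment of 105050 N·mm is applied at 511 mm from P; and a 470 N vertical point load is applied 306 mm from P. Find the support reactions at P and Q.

Resultant of the distributed load: 0.3 × 294 = 88.2 N at 365 mm from P.
Moments about P: Q_y·901 − (0.3·294)·365 + 105050 − 470·306 = 0 → Q_y = 70963/901 = 78.7603 ≈ 78.76 N.
ΣF_y = 0: P_y + 78.7603 − 0.3·294 − 470 = 0 → P_y = 479.4 N.
ΣF_x = 0: no horizontal applied forces, so P_x = 0.

P_x = 0, P_y = 479.4 N, Q_y = 78.76 N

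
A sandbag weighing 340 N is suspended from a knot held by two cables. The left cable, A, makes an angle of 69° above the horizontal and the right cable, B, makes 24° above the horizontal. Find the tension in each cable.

T_A = 311.0 N, T_B = 122.0 N

ΣF_x = 0: −T_A·cos69° + T_B·cos24° = 0 → T_B = 0.392283·T_A.
ΣF_y = 0: T_A·sin69° + T_B·sin24° = 340.
Substitute: T_A·(0.93358 + 0.392283·0.406737) = 340 → T_A = 311.032 ≈ 311.0 N.
Then T_B = 0.392283 × 311.032 = 122.0 N.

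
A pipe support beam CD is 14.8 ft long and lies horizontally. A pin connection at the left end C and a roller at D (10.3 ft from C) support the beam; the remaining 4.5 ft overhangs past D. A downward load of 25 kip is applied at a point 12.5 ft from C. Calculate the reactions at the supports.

C_x = 0, C_y = -5.340 kip, D_y = 30.34 kip

ΣM about C: D_y·10.3 − 25·12.5 = 0 → D_y = 312.5/10.3 = 30.3398 ≈ 30.34 kip.
ΣF_y = 0: C_y + 30.3398 − 25 = 0 → C_y = -5.340 kip.
ΣF_x = 0: no horizontal applied forces, so C_x = 0.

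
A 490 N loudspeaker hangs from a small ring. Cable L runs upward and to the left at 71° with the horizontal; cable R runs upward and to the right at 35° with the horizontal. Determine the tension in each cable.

T_L = 417.6 N, T_R = 166.0 N

ΣF_x = 0: −T_L·cos71° + T_R·cos35° = 0 → T_R = 0.397445·T_L.
ΣF_y = 0: T_L·sin71° + T_R·sin35° = 490.
Substitute: T_L·(0.945519 + 0.397445·0.573576) = 490 → T_L = 417.56 ≈ 417.6 N.
Then T_R = 0.397445 × 417.56 = 166.0 N.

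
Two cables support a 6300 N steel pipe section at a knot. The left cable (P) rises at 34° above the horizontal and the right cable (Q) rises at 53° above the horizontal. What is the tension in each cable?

T_P = 3797 N, T_Q = 5230 N

ΣF_x = 0: −T_P·cos34° + T_Q·cos53° = 0 → T_Q = 1.37756·T_P.
ΣF_y = 0: T_P·sin34° + T_Q·sin53° = 6300.
Substitute: T_P·(0.559193 + 1.37756·0.798636) = 6300 → T_P = 3796.64 ≈ 3797 N.
Then T_Q = 1.37756 × 3796.64 = 5230 N.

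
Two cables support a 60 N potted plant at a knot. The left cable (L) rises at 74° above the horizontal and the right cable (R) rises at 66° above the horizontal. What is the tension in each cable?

T_L = 37.97 N, T_R = 25.73 N

ΣF_x = 0: −T_L·cos74° + T_R·cos66° = 0 → T_R = 0.67768·T_L.
ΣF_y = 0: T_L·sin74° + T_R·sin66° = 60.
Substitute: T_L·(0.961262 + 0.67768·0.913545) = 60 → T_L = 37.9662 ≈ 37.97 N.
Then T_R = 0.67768 × 37.9662 = 25.73 N.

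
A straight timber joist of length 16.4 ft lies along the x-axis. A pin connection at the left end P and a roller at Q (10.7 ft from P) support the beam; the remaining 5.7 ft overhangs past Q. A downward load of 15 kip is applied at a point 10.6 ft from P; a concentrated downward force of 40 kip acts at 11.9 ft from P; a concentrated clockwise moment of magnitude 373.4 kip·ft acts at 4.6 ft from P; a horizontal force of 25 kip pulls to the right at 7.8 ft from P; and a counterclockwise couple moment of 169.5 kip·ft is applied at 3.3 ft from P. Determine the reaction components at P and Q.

P_x = -25.00 kip, P_y = -23.40 kip, Q_y = 78.40 kip

Moments about P: Q_y·10.7 − 15·10.6 − 40·11.9 − 373.4 + 169.5 = 0 → Q_y = 838.9/10.7 = 78.4019 ≈ 78.40 kip.
ΣF_y = 0: P_y + 78.4019 − 15 − 40 = 0 → P_y = -23.40 kip.
ΣF_x = 0: P_x + 25 = 0 → P_x = -25.00 kip.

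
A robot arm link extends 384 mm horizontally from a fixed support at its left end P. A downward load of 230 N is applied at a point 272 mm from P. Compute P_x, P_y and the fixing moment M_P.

ΣF_x = 0: P_x = 0.
ΣF_y = 0: P_y − 230 = 0 → P_y = 230.0 N.
ΣM about P: M_P − 230·272 = 0 → M_P = 62560 N·mm.

P_x = 0, P_y = 230.0 N, M_P = 62560 N·mm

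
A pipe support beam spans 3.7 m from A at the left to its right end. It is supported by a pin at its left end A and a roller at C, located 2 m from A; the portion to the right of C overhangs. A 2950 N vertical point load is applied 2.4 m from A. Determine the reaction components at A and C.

Taking moments about A: C_y·2 − 2950·2.4 = 0 → C_y = 7080/2 = 3540 N.
ΣF_y = 0: A_y + 3540 − 2950 = 0 → A_y = -590.0 N.
ΣF_x = 0: no horizontal applied forces, so A_x = 0.

A_x = 0, A_y = -590.0 N, C_y = 3540 N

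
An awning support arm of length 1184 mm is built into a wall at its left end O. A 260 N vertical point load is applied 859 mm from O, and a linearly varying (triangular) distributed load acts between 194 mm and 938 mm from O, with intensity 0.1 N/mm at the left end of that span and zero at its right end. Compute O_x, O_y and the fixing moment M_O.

Resultant of the triangular load: ½ × 0.1 × 744 = 37.2 N, acting at 442 mm from O (one-third of the span from the peak).
ΣF_x = 0: O_x = 0.
ΣF_y = 0: O_y − 260 − ½·0.1·744 = 0 → O_y = 297.2 N.
ΣM about O: M_O − 260·859 − (½·0.1·744)·442 = 0 → M_O = 239800 N·mm.

O_x = 0, O_y = 297.2 N, M_O = 239800 N·mm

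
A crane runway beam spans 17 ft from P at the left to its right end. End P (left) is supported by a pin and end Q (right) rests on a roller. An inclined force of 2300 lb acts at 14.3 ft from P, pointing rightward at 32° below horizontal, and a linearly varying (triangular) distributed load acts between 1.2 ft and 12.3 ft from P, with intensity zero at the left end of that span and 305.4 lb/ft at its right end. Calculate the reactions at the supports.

Resultant of the triangular load: ½ × 305.4 × 11.1 = 1694.97 lb, acting at 8.6 ft from P (one-third of the span from the peak).
Moments about P: Q_y·17 − 2300·sin32°·14.3 − (½·305.4·11.1)·8.6 = 0 → Q_y = 32005.8/17 = 1882.69 ≈ 1883 lb.
ΣF_y = 0: P_y + 1882.69 − 2300·sin32° − ½·305.4·11.1 = 0 → P_y = 1031 lb.
ΣF_x = 0: P_x + 2300·cos32° = 0 → P_x = -1951 lb.

P_x = -1951 lb, P_y = 1031 lb, Q_y = 1883 lb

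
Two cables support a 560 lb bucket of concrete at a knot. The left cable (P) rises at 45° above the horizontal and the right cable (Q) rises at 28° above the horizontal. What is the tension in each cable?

ΣF_x = 0: −T_P·cos45° + T_Q·cos28° = 0 → T_Q = 0.800848·T_P.
ΣF_y = 0: T_P·sin45° + T_Q·sin28° = 560.
Substitute: T_P·(0.707107 + 0.800848·0.469472) = 560 → T_P = 517.043 ≈ 517.0 lb.
Then T_Q = 0.800848 × 517.043 = 414.1 lb.

T_P = 517.0 lb, T_Q = 414.1 lb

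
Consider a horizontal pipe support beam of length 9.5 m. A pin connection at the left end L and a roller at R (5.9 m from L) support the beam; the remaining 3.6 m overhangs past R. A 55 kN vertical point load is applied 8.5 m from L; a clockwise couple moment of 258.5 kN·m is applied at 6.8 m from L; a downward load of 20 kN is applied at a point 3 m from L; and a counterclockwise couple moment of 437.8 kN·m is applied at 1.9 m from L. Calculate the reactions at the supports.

ΣM about L: R_y·5.9 − 55·8.5 − 258.5 − 20·3 + 437.8 = 0 → R_y = 348.2/5.9 = 59.0169 ≈ 59.02 kN.
ΣF_y = 0: L_y + 59.0169 − 55 − 20 = 0 → L_y = 15.98 kN.
ΣF_x = 0: no horizontal applied forces, so L_x = 0.

L_x = 0, L_y = 15.98 kN, R_y = 59.02 kN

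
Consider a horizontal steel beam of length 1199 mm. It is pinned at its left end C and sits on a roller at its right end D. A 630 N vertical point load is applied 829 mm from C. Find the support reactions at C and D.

C_x = 0, C_y = 194.4 N, D_y = 435.6 N

Taking moments about C: D_y·1199 − 630·829 = 0 → D_y = 522270/1199 = 435.588 ≈ 435.6 N.
ΣF_y = 0: C_y + 435.588 − 630 = 0 → C_y = 194.4 N.
ΣF_x = 0: no horizontal applied forces, so C_x = 0.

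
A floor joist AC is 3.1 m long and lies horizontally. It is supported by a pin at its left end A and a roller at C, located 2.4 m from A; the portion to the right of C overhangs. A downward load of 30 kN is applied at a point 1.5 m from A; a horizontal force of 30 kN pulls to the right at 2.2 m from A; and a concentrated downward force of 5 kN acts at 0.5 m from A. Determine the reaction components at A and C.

Taking moments about A: C_y·2.4 − 30·1.5 − 5·0.5 = 0 → C_y = 47.5/2.4 = 19.7917 ≈ 19.79 kN.
ΣF_y = 0: A_y + 19.7917 − 30 − 5 = 0 → A_y = 15.21 kN.
ΣF_x = 0: A_x + 30 = 0 → A_x = -30.00 kN.

A_x = -30.00 kN, A_y = 15.21 kN, C_y = 19.79 kN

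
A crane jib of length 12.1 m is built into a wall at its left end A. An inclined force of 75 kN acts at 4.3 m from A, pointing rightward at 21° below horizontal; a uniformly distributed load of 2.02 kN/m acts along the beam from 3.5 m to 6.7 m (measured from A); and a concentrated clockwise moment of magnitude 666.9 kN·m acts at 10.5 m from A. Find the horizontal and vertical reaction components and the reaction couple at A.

A_x = -70.02 kN, A_y = 33.34 kN, M_A = 815.4 kN·m

Resultant of the distributed load: 2.02 × 3.2 = 6.464 kN at 5.1 m from A.
ΣF_x = 0: A_x + 75·cos21° = 0 → A_x = -70.02 kN.
ΣF_y = 0: A_y − 75·sin21° − 2.02·3.2 = 0 → A_y = 33.34 kN.
ΣM about A: M_A − 75·sin21°·4.3 − (2.02·3.2)·5.1 − 666.9 = 0 → M_A = 815.4 kN·m.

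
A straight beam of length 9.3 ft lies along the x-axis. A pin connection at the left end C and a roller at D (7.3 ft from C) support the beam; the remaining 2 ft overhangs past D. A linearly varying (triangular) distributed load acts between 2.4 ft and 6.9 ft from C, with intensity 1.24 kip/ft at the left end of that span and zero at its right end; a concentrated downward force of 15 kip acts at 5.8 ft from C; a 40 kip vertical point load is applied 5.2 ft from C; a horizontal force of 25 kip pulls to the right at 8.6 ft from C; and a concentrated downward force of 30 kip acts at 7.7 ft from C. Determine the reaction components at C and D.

C_x = -25.00 kip, C_y = 14.24 kip, D_y = 73.55 kip

Resultant of the triangular load: ½ × 1.24 × 4.5 = 2.79 kip, acting at 3.9 ft from C (one-third of the span from the peak).
Taking moments about C: D_y·7.3 − (½·1.24·4.5)·3.9 − 15·5.8 − 40·5.2 − 30·7.7 = 0 → D_y = 536.881/7.3 = 73.5453 ≈ 73.55 kip.
ΣF_y = 0: C_y + 73.5453 − ½·1.24·4.5 − 15 − 40 − 30 = 0 → C_y = 14.24 kip.
ΣF_x = 0: C_x + 25 = 0 → C_x = -25.00 kip.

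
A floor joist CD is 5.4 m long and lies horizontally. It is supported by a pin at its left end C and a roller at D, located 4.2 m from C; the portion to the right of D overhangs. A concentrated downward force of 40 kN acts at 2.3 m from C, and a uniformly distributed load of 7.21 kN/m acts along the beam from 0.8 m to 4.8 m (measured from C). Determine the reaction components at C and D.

Resultant of the distributed load: 7.21 × 4 = 28.84 kN at 2.8 m from C.
Taking moments about C: D_y·4.2 − 40·2.3 − (7.21·4)·2.8 = 0 → D_y = 172.752/4.2 = 41.1314 ≈ 41.13 kN.
ΣF_y = 0: C_y + 41.1314 − 40 − 7.21·4 = 0 → C_y = 27.71 kN.
ΣF_x = 0: no horizontal applied forces, so C_x = 0.

C_x = 0, C_y = 27.71 kN, D_y = 41.13 kN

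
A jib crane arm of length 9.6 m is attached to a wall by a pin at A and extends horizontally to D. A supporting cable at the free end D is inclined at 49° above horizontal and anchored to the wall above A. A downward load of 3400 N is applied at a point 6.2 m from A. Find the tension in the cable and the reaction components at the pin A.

T = 2910 N, A_x = 1909 N, A_y = 1204 N

ΣM about A: T·sin49°·9.6 − 3400·6.2 = 0 → T = 21080/(9.6·0.75471) = 2909.51 ≈ 2910 N.
ΣF_x = 0: A_x − T·cos49° = 0 → A_x = 2909.51 × 0.656059 = 1909 N.
ΣF_y = 0: A_y + T·sin49° − 3400 = 0 → A_y = 3400 − 2909.51 × 0.75471 = 1204 N.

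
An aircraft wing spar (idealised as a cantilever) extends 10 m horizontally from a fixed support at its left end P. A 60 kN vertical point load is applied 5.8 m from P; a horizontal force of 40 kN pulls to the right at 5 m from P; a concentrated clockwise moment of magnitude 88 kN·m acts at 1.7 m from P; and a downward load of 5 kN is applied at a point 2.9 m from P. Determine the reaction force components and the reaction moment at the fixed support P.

P_x = -40.00 kN, P_y = 65.00 kN, M_P = 450.5 kN·m

ΣF_x = 0: P_x + 40 = 0 → P_x = -40.00 kN.
ΣF_y = 0: P_y − 60 − 5 = 0 → P_y = 65.00 kN.
ΣM about P: M_P − 60·5.8 − 88 − 5·2.9 = 0 → M_P = 450.5 kN·m.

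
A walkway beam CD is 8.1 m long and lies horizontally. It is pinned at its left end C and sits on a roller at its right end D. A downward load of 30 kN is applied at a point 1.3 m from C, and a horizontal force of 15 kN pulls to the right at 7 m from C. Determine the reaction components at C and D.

ΣM about C: D_y·8.1 − 30·1.3 = 0 → D_y = 39/8.1 = 4.81481 ≈ 4.815 kN.
ΣF_y = 0: C_y + 4.81481 − 30 = 0 → C_y = 25.19 kN.
ΣF_x = 0: C_x + 15 = 0 → C_x = -15.00 kN.

C_x = -15.00 kN, C_y = 25.19 kN, D_y = 4.815 kN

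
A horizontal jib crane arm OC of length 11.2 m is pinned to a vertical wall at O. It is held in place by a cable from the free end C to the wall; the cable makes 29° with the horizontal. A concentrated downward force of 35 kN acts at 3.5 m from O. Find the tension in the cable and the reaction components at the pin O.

ΣM about O: T·sin29°·11.2 − 35·3.5 = 0 → T = 122.5/(11.2·0.48481) = 22.5604 ≈ 22.56 kN.
ΣF_x = 0: O_x − T·cos29° = 0 → O_x = 22.5604 × 0.87462 = 19.73 kN.
ΣF_y = 0: O_y + T·sin29° − 35 = 0 → O_y = 35 − 22.5604 × 0.48481 = 24.06 kN.

T = 22.56 kN, O_x = 19.73 kN, O_y = 24.06 kN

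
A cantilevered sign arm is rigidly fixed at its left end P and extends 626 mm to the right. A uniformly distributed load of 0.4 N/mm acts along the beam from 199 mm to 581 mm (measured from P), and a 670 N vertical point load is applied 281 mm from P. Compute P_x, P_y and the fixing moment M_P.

Resultant of the distributed load: 0.4 × 382 = 152.8 N at 390 mm from P.
ΣF_x = 0: P_x = 0.
ΣF_y = 0: P_y − 0.4·382 − 670 = 0 → P_y = 822.8 N.
ΣM about P: M_P − (0.4·382)·390 − 670·281 = 0 → M_P = 247900 N·mm.

P_x = 0, P_y = 822.8 N, M_P = 247900 N·mm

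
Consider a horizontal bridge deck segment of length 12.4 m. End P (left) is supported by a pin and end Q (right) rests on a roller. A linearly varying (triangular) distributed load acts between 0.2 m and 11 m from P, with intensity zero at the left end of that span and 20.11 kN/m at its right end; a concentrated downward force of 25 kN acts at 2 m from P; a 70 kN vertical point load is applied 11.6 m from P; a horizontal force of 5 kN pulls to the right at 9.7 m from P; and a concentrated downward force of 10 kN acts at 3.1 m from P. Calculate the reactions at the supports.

P_x = -5.000 kN, P_y = 76.77 kN, Q_y = 136.8 kN

Resultant of the triangular load: ½ × 20.11 × 10.8 = 108.594 kN, acting at 7.4 m from P (one-third of the span from the peak).
Taking moments about P: Q_y·12.4 − (½·20.11·10.8)·7.4 − 25·2 − 70·11.6 − 10·3.1 = 0 → Q_y = 1696.5956/12.4 = 136.822 ≈ 136.8 kN.
ΣF_y = 0: P_y + 136.822 − ½·20.11·10.8 − 25 − 70 − 10 = 0 → P_y = 76.77 kN.
ΣF_x = 0: P_x + 5 = 0 → P_x = -5.000 kN.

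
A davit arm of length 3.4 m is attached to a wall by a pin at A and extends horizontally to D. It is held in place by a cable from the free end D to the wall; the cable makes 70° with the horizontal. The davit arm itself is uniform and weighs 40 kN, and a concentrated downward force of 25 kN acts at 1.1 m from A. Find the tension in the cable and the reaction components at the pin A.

T = 29.89 kN, A_x = 10.22 kN, A_y = 36.91 kN

ΣM about A: T·sin70°·3.4 − 40·1.7 − 25·1.1 = 0 → T = 95.5/(3.4·0.939693) = 29.8909 ≈ 29.89 kN.
ΣF_x = 0: A_x − T·cos70° = 0 → A_x = 29.8909 × 0.34202 = 10.22 kN.
ΣF_y = 0: A_y + T·sin70° − 40 − 25 = 0 → A_y = 65 − 29.8909 × 0.939693 = 36.91 kN.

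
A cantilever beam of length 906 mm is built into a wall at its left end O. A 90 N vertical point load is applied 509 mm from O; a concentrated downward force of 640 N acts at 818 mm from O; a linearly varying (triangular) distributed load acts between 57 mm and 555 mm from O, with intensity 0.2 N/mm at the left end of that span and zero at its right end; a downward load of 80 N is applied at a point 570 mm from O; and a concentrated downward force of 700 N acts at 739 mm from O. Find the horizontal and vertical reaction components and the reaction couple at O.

O_x = 0, O_y = 1560 N, M_O = 1143000 N·mm

Resultant of the triangular load: ½ × 0.2 × 498 = 49.8 N, acting at 223 mm from O (one-third of the span from the peak).
ΣF_x = 0: O_x = 0.
ΣF_y = 0: O_y − 90 − 640 − ½·0.2·498 − 80 − 700 = 0 → O_y = 1560 N.
ΣM about O: M_O − 90·509 − 640·818 − (½·0.2·498)·223 − 80·570 − 700·739 = 0 → M_O = 1143000 N·mm.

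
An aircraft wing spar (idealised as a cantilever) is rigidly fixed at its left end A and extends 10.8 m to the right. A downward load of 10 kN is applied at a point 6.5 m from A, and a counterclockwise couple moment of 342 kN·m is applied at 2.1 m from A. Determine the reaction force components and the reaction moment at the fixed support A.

ΣF_x = 0: A_x = 0.
ΣF_y = 0: A_y − 10 = 0 → A_y = 10.00 kN.
ΣM about A: M_A − 10·6.5 + 342 = 0 → M_A = -277.0 kN·m.

A_x = 0, A_y = 10.00 kN, M_A = -277.0 kN·m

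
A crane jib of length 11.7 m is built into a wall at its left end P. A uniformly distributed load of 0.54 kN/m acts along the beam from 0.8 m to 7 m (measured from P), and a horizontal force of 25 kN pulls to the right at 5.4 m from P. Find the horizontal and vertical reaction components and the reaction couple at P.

P_x = -25.00 kN, P_y = 3.348 kN, M_P = 13.06 kN·m

Resultant of the distributed load: 0.54 × 6.2 = 3.348 kN at 3.9 m from P.
ΣF_x = 0: P_x + 25 = 0 → P_x = -25.00 kN.
ΣF_y = 0: P_y − 0.54·6.2 = 0 → P_y = 3.348 kN.
ΣM about P: M_P − (0.54·6.2)·3.9 = 0 → M_P = 13.06 kN·m.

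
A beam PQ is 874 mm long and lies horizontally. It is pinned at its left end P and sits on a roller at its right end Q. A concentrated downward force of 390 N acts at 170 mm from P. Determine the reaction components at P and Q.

P_x = 0, P_y = 314.1 N, Q_y = 75.86 N

ΣM about P: Q_y·874 − 390·170 = 0 → Q_y = 66300/874 = 75.8581 ≈ 75.86 N.
ΣF_y = 0: P_y + 75.8581 − 390 = 0 → P_y = 314.1 N.
ΣF_x = 0: no horizontal applied forces, so P_x = 0.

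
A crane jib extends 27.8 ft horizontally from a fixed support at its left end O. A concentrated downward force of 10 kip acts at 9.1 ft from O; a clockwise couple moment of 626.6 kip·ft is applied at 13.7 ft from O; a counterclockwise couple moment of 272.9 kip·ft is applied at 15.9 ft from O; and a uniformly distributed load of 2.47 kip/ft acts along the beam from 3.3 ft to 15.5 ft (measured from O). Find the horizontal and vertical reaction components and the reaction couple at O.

O_x = 0, O_y = 40.13 kip, M_O = 728.0 kip·ft

Resultant of the distributed load: 2.47 × 12.2 = 30.134 kip at 9.4 ft from O.
ΣF_x = 0: O_x = 0.
ΣF_y = 0: O_y − 10 − 2.47·12.2 = 0 → O_y = 40.13 kip.
ΣM about O: M_O − 10·9.1 − 626.6 + 272.9 − (2.47·12.2)·9.4 = 0 → M_O = 728.0 kip·ft.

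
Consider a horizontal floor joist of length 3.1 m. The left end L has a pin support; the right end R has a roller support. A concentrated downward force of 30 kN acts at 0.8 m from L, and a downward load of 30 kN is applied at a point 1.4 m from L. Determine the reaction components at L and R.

ΣM about L: R_y·3.1 − 30·0.8 − 30·1.4 = 0 → R_y = 66/3.1 = 21.2903 ≈ 21.29 kN.
ΣF_y = 0: L_y + 21.2903 − 30 − 30 = 0 → L_y = 38.71 kN.
ΣF_x = 0: no horizontal applied forces, so L_x = 0.

L_x = 0, L_y = 38.71 kN, R_y = 21.29 kN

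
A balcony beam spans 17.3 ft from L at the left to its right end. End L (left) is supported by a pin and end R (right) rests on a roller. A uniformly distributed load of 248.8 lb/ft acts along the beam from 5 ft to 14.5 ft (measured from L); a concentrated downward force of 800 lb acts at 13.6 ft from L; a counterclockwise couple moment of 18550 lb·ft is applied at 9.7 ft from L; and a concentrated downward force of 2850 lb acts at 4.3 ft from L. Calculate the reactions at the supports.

Resultant of the distributed load: 248.8 × 9.5 = 2363.6 lb at 9.75 ft from L.
Moments about L: R_y·17.3 − (248.8·9.5)·9.75 − 800·13.6 + 18550 − 2850·4.3 = 0 → R_y = 27630.1/17.3 = 1597.12 ≈ 1597 lb.
ΣF_y = 0: L_y + 1597.12 − 248.8·9.5 − 800 − 2850 = 0 → L_y = 4416 lb.
ΣF_x = 0: no horizontal applied forces, so L_x = 0.

L_x = 0, L_y = 4416 lb, R_y = 1597 lb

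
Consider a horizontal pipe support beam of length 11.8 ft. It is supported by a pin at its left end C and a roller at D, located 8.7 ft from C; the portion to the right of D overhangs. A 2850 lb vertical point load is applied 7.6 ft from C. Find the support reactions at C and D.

C_x = 0, C_y = 360.3 lb, D_y = 2490 lb

ΣM about C: D_y·8.7 − 2850·7.6 = 0 → D_y = 21660/8.7 = 2489.66 ≈ 2490 lb.
ΣF_y = 0: C_y + 2489.66 − 2850 = 0 → C_y = 360.3 lb.
ΣF_x = 0: no horizontal applied forces, so C_x = 0.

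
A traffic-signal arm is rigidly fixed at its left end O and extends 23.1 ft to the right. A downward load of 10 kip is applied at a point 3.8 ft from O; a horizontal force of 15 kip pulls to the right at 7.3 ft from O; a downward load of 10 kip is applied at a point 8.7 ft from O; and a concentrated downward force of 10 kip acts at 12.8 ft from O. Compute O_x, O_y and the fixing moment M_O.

ΣF_x = 0: O_x + 15 = 0 → O_x = -15.00 kip.
ΣF_y = 0: O_y − 10 − 10 − 10 = 0 → O_y = 30.00 kip.
ΣM about O: M_O − 10·3.8 − 10·8.7 − 10·12.8 = 0 → M_O = 253.0 kip·ft.

O_x = -15.00 kip, O_y = 30.00 kip, M_O = 253.0 kip·ft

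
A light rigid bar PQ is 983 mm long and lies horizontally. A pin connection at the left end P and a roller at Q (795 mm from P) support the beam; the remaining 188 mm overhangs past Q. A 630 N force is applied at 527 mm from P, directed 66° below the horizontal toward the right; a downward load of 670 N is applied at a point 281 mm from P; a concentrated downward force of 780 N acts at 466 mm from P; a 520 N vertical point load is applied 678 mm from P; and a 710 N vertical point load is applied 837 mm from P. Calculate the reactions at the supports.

P_x = -256.2 N, P_y = 989.0 N, Q_y = 2267 N

ΣM about P: Q_y·795 − 630·sin66°·527 − 670·281 − 780·466 − 520·678 − 710·837 = 0 → Q_y = 1801890/795 = 2266.53 ≈ 2267 N.
ΣF_y = 0: P_y + 2266.53 − 630·sin66° − 670 − 780 − 520 − 710 = 0 → P_y = 989.0 N.
ΣF_x = 0: P_x + 630·cos66° = 0 → P_x = -256.2 N.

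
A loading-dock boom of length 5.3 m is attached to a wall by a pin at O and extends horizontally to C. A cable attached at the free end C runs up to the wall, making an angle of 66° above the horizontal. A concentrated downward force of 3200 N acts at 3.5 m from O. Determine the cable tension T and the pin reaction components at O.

ΣM about O: T·sin66°·5.3 − 3200·3.5 = 0 → T = 11200/(5.3·0.913545) = 2313.19 ≈ 2313 N.
ΣF_x = 0: O_x − T·cos66° = 0 → O_x = 2313.19 × 0.406737 = 940.9 N.
ΣF_y = 0: O_y + T·sin66° − 3200 = 0 → O_y = 3200 − 2313.19 × 0.913545 = 1087 N.

T = 2313 N, O_x = 940.9 N, O_y = 1087 N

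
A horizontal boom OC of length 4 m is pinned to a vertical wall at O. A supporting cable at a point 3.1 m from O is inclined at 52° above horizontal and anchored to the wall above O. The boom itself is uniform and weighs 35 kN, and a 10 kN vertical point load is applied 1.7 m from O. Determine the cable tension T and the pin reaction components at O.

T = 35.61 kN, O_x = 21.93 kN, O_y = 16.94 kN

ΣM about O: T·sin52°·3.1 − 35·2 − 10·1.7 = 0 → T = 87/(3.1·0.788011) = 35.6144 ≈ 35.61 kN.
ΣF_x = 0: O_x − T·cos52° = 0 → O_x = 35.6144 × 0.615661 = 21.93 kN.
ΣF_y = 0: O_y + T·sin52° − 35 − 10 = 0 → O_y = 45 − 35.6144 × 0.788011 = 16.94 kN.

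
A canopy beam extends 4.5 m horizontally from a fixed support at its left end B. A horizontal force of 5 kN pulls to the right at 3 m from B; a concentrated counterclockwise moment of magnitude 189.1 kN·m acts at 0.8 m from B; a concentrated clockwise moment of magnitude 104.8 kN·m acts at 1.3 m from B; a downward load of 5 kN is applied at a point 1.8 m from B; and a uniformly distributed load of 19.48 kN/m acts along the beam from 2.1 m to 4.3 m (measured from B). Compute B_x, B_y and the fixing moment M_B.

Resultant of the distributed load: 19.48 × 2.2 = 42.856 kN at 3.2 m from B.
ΣF_x = 0: B_x + 5 = 0 → B_x = -5.000 kN.
ΣF_y = 0: B_y − 5 − 19.48·2.2 = 0 → B_y = 47.86 kN.
ΣM about B: M_B + 189.1 − 104.8 − 5·1.8 − (19.48·2.2)·3.2 = 0 → M_B = 61.84 kN·m.

B_x = -5.000 kN, B_y = 47.86 kN, M_B = 61.84 kN·m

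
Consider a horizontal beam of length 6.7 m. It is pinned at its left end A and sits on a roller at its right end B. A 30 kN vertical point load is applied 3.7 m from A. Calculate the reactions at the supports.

Moments about A: B_y·6.7 − 30·3.7 = 0 → B_y = 111/6.7 = 16.5672 ≈ 16.57 kN.
ΣF_y = 0: A_y + 16.5672 − 30 = 0 → A_y = 13.43 kN.
ΣF_x = 0: no horizontal applied forces, so A_x = 0.

A_x = 0, A_y = 13.43 kN, B_y = 16.57 kN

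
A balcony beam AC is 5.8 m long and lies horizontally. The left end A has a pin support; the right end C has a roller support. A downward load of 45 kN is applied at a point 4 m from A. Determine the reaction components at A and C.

Moments about A: C_y·5.8 − 45·4 = 0 → C_y = 180/5.8 = 31.0345 ≈ 31.03 kN.
ΣF_y = 0: A_y + 31.0345 − 45 = 0 → A_y = 13.97 kN.
ΣF_x = 0: no horizontal applied forces, so A_x = 0.

A_x = 0, A_y = 13.97 kN, C_y = 31.03 kN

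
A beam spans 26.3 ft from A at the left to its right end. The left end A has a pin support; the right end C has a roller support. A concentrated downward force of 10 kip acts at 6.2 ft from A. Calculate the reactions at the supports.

ΣM about A: C_y·26.3 − 10·6.2 = 0 → C_y = 62/26.3 = 2.35741 ≈ 2.357 kip.
ΣF_y = 0: A_y + 2.35741 − 10 = 0 → A_y = 7.643 kip.
ΣF_x = 0: no horizontal applied forces, so A_x = 0.

A_x = 0, A_y = 7.643 kip, C_y = 2.357 kip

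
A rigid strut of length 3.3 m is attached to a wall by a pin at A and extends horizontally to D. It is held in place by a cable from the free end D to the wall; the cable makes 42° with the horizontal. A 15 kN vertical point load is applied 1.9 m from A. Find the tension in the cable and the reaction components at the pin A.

ΣM about A: T·sin42°·3.3 − 15·1.9 = 0 → T = 28.5/(3.3·0.669131) = 12.9068 ≈ 12.91 kN.
ΣF_x = 0: A_x − T·cos42° = 0 → A_x = 12.9068 × 0.743145 = 9.592 kN.
ΣF_y = 0: A_y + T·sin42° − 15 = 0 → A_y = 15 − 12.9068 × 0.669131 = 6.364 kN.

T = 12.91 kN, A_x = 9.592 kN, A_y = 6.364 kN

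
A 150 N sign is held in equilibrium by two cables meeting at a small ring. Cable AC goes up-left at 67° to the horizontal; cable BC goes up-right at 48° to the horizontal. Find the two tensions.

ΣF_x = 0: −T_AC·cos67° + T_BC·cos48° = 0 → T_BC = 0.583939·T_AC.
ΣF_y = 0: T_AC·sin67° + T_BC·sin48° = 150.
Substitute: T_AC·(0.920505 + 0.583939·0.743145) = 150 → T_AC = 110.746 ≈ 110.7 N.
Then T_BC = 0.583939 × 110.746 = 64.67 N.

T_AC = 110.7 N, T_BC = 64.67 N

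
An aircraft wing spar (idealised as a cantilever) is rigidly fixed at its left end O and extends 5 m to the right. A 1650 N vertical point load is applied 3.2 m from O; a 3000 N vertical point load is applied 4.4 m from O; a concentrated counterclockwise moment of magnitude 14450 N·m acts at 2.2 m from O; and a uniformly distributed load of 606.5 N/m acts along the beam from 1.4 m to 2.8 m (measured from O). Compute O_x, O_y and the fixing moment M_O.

Resultant of the distributed load: 606.5 × 1.4 = 849.1 N at 2.1 m from O.
ΣF_x = 0: O_x = 0.
ΣF_y = 0: O_y − 1650 − 3000 − 606.5·1.4 = 0 → O_y = 5499 N.
ΣM about O: M_O − 1650·3.2 − 3000·4.4 + 14450 − (606.5·1.4)·2.1 = 0 → M_O = 5813 N·m.

O_x = 0, O_y = 5499 N, M_O = 5813 N·m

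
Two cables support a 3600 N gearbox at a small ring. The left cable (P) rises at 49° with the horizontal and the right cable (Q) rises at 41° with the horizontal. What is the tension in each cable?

T_P = 2717 N, T_Q = 2362 N

ΣF_x = 0: −T_P·cos49° + T_Q·cos41° = 0 → T_Q = 0.869287·T_P.
ΣF_y = 0: T_P·sin49° + T_Q·sin41° = 3600.
Substitute: T_P·(0.75471 + 0.869287·0.656059) = 3600 → T_P = 2716.95 ≈ 2717 N.
Then T_Q = 0.869287 × 2716.95 = 2362 N.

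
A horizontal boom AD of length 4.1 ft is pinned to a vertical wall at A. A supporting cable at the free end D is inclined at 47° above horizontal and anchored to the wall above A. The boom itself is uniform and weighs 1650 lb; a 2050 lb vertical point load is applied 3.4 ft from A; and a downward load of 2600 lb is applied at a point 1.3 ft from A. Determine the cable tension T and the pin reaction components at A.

T = 4580 lb, A_x = 3123 lb, A_y = 2951 lb

ΣM about A: T·sin47°·4.1 − 1650·2.05 − 2050·3.4 − 2600·1.3 = 0 → T = 13732.5/(4.1·0.731354) = 4579.71 ≈ 4580 lb.
ΣF_x = 0: A_x − T·cos47° = 0 → A_x = 4579.71 × 0.681998 = 3123 lb.
ΣF_y = 0: A_y + T·sin47° − 1650 − 2050 − 2600 = 0 → A_y = 6300 − 4579.71 × 0.731354 = 2951 lb.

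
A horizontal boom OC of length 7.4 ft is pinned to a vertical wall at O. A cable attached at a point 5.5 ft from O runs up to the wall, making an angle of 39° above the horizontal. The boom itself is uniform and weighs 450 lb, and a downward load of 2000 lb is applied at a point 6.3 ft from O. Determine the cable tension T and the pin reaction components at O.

T = 4121 lb, O_x = 3203 lb, O_y = -143.6 lb

ΣM about O: T·sin39°·5.5 − 450·3.7 − 2000·6.3 = 0 → T = 14265/(5.5·0.62932) = 4121.33 ≈ 4121 lb.
ΣF_x = 0: O_x − T·cos39° = 0 → O_x = 4121.33 × 0.777146 = 3203 lb.
ΣF_y = 0: O_y + T·sin39° − 450 − 2000 = 0 → O_y = 2450 − 4121.33 × 0.62932 = -143.6 lb.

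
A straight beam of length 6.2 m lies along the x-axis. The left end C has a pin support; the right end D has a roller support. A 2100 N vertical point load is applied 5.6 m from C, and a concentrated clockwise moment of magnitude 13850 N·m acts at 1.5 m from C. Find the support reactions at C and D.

ΣM about C: D_y·6.2 − 2100·5.6 − 13850 = 0 → D_y = 25610/6.2 = 4130.65 ≈ 4131 N.
ΣF_y = 0: C_y + 4130.65 − 2100 = 0 → C_y = -2031 N.
ΣF_x = 0: no horizontal applied forces, so C_x = 0.

C_x = 0, C_y = -2031 N, D_y = 4131 N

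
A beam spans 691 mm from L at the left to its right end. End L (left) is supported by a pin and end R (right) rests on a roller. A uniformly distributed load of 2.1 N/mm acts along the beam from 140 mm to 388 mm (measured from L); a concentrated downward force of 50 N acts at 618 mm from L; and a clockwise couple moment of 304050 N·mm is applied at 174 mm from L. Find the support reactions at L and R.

L_x = 0, L_y = -112.9 N, R_y = 683.7 N

Resultant of the distributed load: 2.1 × 248 = 520.8 N at 264 mm from L.
Taking moments about L: R_y·691 − (2.1·248)·264 − 50·618 − 304050 = 0 → R_y = 472441.2/691 = 683.707 ≈ 683.7 N.
ΣF_y = 0: L_y + 683.707 − 2.1·248 − 50 = 0 → L_y = -112.9 N.
ΣF_x = 0: no horizontal applied forces, so L_x = 0.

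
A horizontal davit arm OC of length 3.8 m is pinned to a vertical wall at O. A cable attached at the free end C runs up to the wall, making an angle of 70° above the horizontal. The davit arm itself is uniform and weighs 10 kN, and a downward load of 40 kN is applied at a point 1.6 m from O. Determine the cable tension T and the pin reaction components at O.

T = 23.24 kN, O_x = 7.950 kN, O_y = 28.16 kN

ΣM about O: T·sin70°·3.8 − 10·1.9 − 40·1.6 = 0 → T = 83/(3.8·0.939693) = 23.2439 ≈ 23.24 kN.
ΣF_x = 0: O_x − T·cos70° = 0 → O_x = 23.2439 × 0.34202 = 7.950 kN.
ΣF_y = 0: O_y + T·sin70° − 10 − 40 = 0 → O_y = 50 − 23.2439 × 0.939693 = 28.16 kN.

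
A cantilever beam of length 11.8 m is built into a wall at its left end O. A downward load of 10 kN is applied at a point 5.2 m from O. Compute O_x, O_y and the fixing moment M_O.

O_x = 0, O_y = 10.00 kN, M_O = 52.00 kN·m

ΣF_x = 0: O_x = 0.
ΣF_y = 0: O_y − 10 = 0 → O_y = 10.00 kN.
ΣM about O: M_O − 10·5.2 = 0 → M_O = 52.00 kN·m.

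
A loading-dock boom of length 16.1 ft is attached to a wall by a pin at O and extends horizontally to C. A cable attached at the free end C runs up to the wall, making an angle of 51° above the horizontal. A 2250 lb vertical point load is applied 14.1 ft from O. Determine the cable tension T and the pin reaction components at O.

ΣM about O: T·sin51°·16.1 − 2250·14.1 = 0 → T = 31725/(16.1·0.777146) = 2535.56 ≈ 2536 lb.
ΣF_x = 0: O_x − T·cos51° = 0 → O_x = 2535.56 × 0.62932 = 1596 lb.
ΣF_y = 0: O_y + T·sin51° − 2250 = 0 → O_y = 2250 − 2535.56 × 0.777146 = 279.5 lb.

T = 2536 lb, O_x = 1596 lb, O_y = 279.5 lb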